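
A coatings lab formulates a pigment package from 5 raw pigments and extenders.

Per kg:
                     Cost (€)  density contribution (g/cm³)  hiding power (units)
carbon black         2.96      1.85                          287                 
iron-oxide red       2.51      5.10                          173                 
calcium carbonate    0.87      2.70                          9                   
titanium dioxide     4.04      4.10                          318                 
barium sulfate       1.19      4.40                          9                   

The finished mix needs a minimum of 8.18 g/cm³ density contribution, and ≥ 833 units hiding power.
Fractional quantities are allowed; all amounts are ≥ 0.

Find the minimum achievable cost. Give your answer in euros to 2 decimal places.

Let x1 = kg of carbon black, x2 = kg of iron-oxide red, x3 = kg of calcium carbonate, x4 = kg of titanium dioxide, x5 = kg of barium sulfate.
min 2.96x1 + 2.51x2 + 0.87x3 + 4.04x4 + 1.19x5 subject to:
  1.85x1 + 5.1x2 + 2.7x3 + 4.1x4 + 4.4x5 ≥ 8.18   (density contribution)
  287x1 + 173x2 + 9x3 + 318x4 + 9x5 ≥ 833   (hiding power)
  x1, x2, x3, x4, x5 ≥ 0.
The optimal basis is {carbon black, iron-oxide red}; calcium carbonate, titanium dioxide, barium sulfate drop out. The density contribution and hiding power requirements are met with equality.
Optimal quantities: carbon black = 2.477 kg, iron-oxide red = 0.7053 kg.
Objective = 2.96·2.477 + 2.51·0.7053 = 9.1022.

€9.10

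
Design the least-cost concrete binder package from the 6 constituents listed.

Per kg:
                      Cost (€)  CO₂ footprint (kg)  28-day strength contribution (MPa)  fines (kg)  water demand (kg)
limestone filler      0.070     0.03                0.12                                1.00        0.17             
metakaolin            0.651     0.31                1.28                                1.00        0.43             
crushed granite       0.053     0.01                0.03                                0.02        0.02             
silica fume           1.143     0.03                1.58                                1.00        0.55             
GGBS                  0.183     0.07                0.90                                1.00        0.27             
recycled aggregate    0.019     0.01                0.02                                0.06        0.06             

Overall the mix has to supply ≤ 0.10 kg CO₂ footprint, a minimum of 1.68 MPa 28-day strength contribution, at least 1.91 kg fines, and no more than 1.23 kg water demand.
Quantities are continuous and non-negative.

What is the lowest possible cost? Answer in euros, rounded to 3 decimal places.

€0.709

Let x1 = kg of limestone filler, x2 = kg of metakaolin, x3 = kg of crushed granite, x4 = kg of silica fume, x5 = kg of GGBS, x6 = kg of recycled aggregate.
Minimise 0.07x1 + 0.651x2 + 0.053x3 + 1.143x4 + 0.183x5 + 0.019x6 with:
  0.03x1 + 0.31x2 + 0.01x3 + 0.03x4 + 0.07x5 + 0.01x6 ≤ 0.1   (CO₂ footprint)
  0.12x1 + 1.28x2 + 0.03x3 + 1.58x4 + 0.9x5 + 0.02x6 ≥ 1.68   (28-day strength contribution)
  1x1 + 1x2 + 0.02x3 + 1x4 + 1x5 + 0.06x6 ≥ 1.91   (fines)
  0.17x1 + 0.43x2 + 0.02x3 + 0.55x4 + 0.27x5 + 0.06x6 ≤ 1.23   (water demand)
  x1, x2, x3, x4, x5, x6 ≥ 0.
The minimum-cost mix takes nothing from metakaolin, crushed granite, recycled aggregate — only limestone filler, silica fume, GGBS. Binding constraints: CO₂ footprint, 28-day strength contribution, fines.
So limestone filler = 0.4191 kg, silica fume = 0.4234 kg, GGBS = 1.068 kg.
Total cost: 0.07·0.4191 + 1.143·0.4234 + 0.183·1.068 = 0.70873.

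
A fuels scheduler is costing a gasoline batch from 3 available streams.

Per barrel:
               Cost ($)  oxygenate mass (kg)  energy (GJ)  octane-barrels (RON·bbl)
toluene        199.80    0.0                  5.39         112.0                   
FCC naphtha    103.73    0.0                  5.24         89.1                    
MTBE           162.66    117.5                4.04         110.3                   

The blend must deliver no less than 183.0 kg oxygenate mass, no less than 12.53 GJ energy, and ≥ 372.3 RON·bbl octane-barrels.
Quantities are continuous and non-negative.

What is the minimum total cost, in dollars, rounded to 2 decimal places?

$486.77

Treat it as an LP. Let x1 = barrels of toluene, x2 = barrels of FCC naphtha, x3 = barrels of MTBE.
Minimise 199.8x1 + 103.73x2 + 162.66x3 with:
  117.5x3 ≥ 183   (oxygenate mass)
  5.39x1 + 5.24x2 + 4.04x3 ≥ 12.53   (energy)
  112x1 + 89.1x2 + 110.3x3 ≥ 372.3   (octane-barrels)
  x1, x2, x3 ≥ 0.
The minimum-cost mix takes nothing from toluene — only FCC naphtha, MTBE. There the oxygenate mass and octane-barrels constraints are tight.
Solving gives x2 = 2.25043, x3 = 1.55745.
Total cost: 103.73·2.25043 + 162.66·1.55745 = 486.7719.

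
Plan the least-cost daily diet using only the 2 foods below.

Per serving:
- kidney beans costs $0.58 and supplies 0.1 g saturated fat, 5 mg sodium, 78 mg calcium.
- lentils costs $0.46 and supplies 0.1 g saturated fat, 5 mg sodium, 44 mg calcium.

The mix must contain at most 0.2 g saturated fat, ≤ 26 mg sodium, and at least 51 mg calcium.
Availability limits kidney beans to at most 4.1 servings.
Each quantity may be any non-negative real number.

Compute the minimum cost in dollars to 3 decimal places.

Treat it as an LP. Let x1 = servings of kidney beans, x2 = servings of lentils.
min 0.58x1 + 0.46x2 with:
  0.1x1 + 0.1x2 ≤ 0.2   (saturated fat)
  5x1 + 5x2 ≤ 26   (sodium)
  78x1 + 44x2 ≥ 51   (calcium)
  x1 ≤ 4.1
  x1, x2 ≥ 0.
At the optimum only kidney beans is positive (lentils = 0). Binding constraint: calcium.
That vertex is x1 = 0.6538.
Total cost: 0.58·0.6538 = 0.37920.

$0.379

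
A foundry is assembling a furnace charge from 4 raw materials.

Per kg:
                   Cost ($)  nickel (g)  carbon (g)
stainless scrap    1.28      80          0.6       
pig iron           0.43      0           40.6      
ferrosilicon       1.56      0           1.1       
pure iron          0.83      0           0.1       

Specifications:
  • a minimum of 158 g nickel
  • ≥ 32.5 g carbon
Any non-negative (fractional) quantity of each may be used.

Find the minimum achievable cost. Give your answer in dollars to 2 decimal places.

$2.86

This is a linear program. Let x1 = kg of stainless scrap, x2 = kg of pig iron, x3 = kg of ferrosilicon, x4 = kg of pure iron.
Minimize 1.28x1 + 0.43x2 + 1.56x3 + 0.83x4 subject to:
  80x1 ≥ 158   (nickel)
  0.6x1 + 40.6x2 + 1.1x3 + 0.1x4 ≥ 32.5   (carbon)
  x1, x2, x3, x4 ≥ 0.
The optimal basis is {stainless scrap, pig iron}; ferrosilicon, pure iron drop out. Binding constraints: nickel and carbon.
So stainless scrap = 1.975 kg, pig iron = 0.7713 kg.
Hence cost = 1.28·1.975 + 0.43·0.7713 = $2.8597.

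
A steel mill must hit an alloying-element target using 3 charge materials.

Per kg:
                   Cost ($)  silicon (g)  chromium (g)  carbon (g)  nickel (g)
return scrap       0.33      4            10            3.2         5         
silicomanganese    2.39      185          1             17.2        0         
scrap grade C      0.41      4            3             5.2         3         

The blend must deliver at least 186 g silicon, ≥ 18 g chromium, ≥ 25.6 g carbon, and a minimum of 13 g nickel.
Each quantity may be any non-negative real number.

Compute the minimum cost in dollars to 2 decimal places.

$3.18

Let x1 = kg of return scrap, x2 = kg of silicomanganese, x3 = kg of scrap grade C.
Minimize 0.33x1 + 2.39x2 + 0.41x3 s.t.:
  4x1 + 185x2 + 4x3 ≥ 186   (silicon)
  10x1 + 1x2 + 3x3 ≥ 18   (chromium)
  3.2x1 + 17.2x2 + 5.2x3 ≥ 25.6   (carbon)
  5x1 + 3x3 ≥ 13   (nickel)
  x1, x2, x3 ≥ 0.
The optimal mix uses every input. There the silicon, carbon, nickel constraints are tight.
That vertex is x1 = 2.417, x2 = 0.9466, x3 = 0.3047.
Cost = 0.33·2.417 + 2.39·0.9466 + 0.41·0.3047 = 3.1849.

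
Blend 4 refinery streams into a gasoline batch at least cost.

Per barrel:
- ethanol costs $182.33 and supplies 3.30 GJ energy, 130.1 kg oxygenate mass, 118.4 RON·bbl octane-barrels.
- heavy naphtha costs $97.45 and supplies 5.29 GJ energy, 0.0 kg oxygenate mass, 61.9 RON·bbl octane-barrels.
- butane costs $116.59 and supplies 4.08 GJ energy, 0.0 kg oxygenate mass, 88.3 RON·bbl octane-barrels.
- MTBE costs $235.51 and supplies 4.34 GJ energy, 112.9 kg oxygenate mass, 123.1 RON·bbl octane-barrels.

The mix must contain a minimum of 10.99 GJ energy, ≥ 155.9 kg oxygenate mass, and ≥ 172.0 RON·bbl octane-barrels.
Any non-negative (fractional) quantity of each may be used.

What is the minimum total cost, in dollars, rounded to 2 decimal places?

$348.09

Treat it as an LP. Let x1 = barrels of ethanol, x2 = barrels of heavy naphtha, x3 = barrels of butane, x4 = barrels of MTBE.
min 182.33x1 + 97.45x2 + 116.59x3 + 235.51x4 with:
  3.3x1 + 5.29x2 + 4.08x3 + 4.34x4 ≥ 10.99   (energy)
  130.1x1 + 112.9x4 ≥ 155.9   (oxygenate mass)
  118.4x1 + 61.9x2 + 88.3x3 + 123.1x4 ≥ 172   (octane-barrels)
  x1, x2, x3, x4 ≥ 0.
At the optimum only ethanol, heavy naphtha are positive (butane, MTBE = 0). Binding constraints: energy and oxygenate mass.
So ethanol = 1.1983 barrels, heavy naphtha = 1.33 barrels.
Hence cost = 182.33·1.1983 + 97.45·1.33 = $348.0945.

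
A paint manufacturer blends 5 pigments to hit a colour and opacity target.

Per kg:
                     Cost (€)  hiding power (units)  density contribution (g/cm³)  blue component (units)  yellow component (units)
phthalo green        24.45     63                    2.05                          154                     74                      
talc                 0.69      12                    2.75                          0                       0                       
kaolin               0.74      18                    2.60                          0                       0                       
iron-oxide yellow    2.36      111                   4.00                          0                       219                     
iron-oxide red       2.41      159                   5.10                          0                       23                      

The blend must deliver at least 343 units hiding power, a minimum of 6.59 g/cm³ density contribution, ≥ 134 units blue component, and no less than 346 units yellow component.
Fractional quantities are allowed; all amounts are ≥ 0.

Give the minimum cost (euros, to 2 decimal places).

€26.44

Let x1 = kg of phthalo green, x2 = kg of talc, x3 = kg of kaolin, x4 = kg of iron-oxide yellow, x5 = kg of iron-oxide red.
min 24.45x1 + 0.69x2 + 0.74x3 + 2.36x4 + 2.41x5 subject to:
  63x1 + 12x2 + 18x3 + 111x4 + 159x5 ≥ 343   (hiding power)
  2.05x1 + 2.75x2 + 2.6x3 + 4x4 + 5.1x5 ≥ 6.59   (density contribution)
  154x1 ≥ 134   (blue component)
  74x1 + 219x4 + 23x5 ≥ 346   (yellow component)
  x1, x2, x3, x4, x5 ≥ 0.
The cheapest feasible vertex uses only phthalo green, iron-oxide yellow, iron-oxide red; talc, kaolin are not used. There the hiding power, blue component, yellow component constraints are tight.
So phthalo green = 0.8701 kg, iron-oxide yellow = 1.182 kg, iron-oxide red = 0.9871 kg.
Hence cost = 24.45·0.8701 + 2.36·1.182 + 2.41·0.9871 = €26.4424.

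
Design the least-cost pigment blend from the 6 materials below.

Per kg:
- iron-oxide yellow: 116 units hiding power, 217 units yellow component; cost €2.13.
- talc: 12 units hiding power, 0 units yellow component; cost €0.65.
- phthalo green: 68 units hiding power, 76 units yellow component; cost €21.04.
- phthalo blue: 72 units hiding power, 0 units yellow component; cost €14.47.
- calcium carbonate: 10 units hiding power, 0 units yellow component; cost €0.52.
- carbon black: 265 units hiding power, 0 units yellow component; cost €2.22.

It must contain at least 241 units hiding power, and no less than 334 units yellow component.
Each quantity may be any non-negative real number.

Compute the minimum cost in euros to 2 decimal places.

€3.80

This is a linear program. Let x1 = kg of iron-oxide yellow, x2 = kg of talc, x3 = kg of phthalo green, x4 = kg of phthalo blue, x5 = kg of calcium carbonate, x6 = kg of carbon black.
min 2.13x1 + 0.65x2 + 21.04x3 + 14.47x4 + 0.52x5 + 2.22x6 subject to:
  116x1 + 12x2 + 68x3 + 72x4 + 10x5 + 265x6 ≥ 241   (hiding power)
  217x1 + 76x3 ≥ 334   (yellow component)
  x1, x2, x3, x4, x5, x6 ≥ 0.
At the optimum only iron-oxide yellow, carbon black are positive (talc, phthalo green, phthalo blue, calcium carbonate = 0). There the hiding power and yellow component constraints are tight.
That vertex is x1 = 1.539, x6 = 0.2357.
Objective = 2.13·1.539 + 2.22·0.2357 = 3.8013.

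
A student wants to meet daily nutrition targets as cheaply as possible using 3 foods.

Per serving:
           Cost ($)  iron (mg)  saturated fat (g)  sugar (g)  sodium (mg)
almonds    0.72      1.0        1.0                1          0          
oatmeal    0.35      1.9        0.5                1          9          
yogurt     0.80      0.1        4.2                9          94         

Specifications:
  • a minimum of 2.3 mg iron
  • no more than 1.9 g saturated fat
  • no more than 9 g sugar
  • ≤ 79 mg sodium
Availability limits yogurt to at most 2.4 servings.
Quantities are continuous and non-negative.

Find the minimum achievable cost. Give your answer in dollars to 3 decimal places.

$0.424

Let x1 = servings of almonds, x2 = servings of oatmeal, x3 = servings of yogurt.
Minimise 0.72x1 + 0.35x2 + 0.8x3 s.t.:
  1x1 + 1.9x2 + 0.1x3 ≥ 2.3   (iron)
  1x1 + 0.5x2 + 4.2x3 ≤ 1.9   (saturated fat)
  1x1 + 1x2 + 9x3 ≤ 9   (sugar)
  9x2 + 94x3 ≤ 79   (sodium)
  x3 ≤ 2.4
  x1, x2, x3 ≥ 0.
The optimal basis is {oatmeal}; almonds, yogurt drop out. The iron requirement is met with equality.
So oatmeal = 1.211 servings.
Total cost: 0.35·1.211 = 0.42385.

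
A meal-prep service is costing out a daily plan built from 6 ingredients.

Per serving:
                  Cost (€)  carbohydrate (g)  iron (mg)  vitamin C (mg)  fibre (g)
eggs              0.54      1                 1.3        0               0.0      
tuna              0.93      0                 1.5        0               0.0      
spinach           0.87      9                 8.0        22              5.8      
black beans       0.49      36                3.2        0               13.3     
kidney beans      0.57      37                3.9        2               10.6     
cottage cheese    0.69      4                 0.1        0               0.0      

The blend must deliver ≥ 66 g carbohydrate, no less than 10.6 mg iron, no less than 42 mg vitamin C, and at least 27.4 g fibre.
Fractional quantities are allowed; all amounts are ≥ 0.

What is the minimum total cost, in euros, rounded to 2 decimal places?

€2.32

Treat it as an LP. Let x1 = servings of eggs, x2 = servings of tuna, x3 = servings of spinach, x4 = servings of black beans, x5 = servings of kidney beans, x6 = servings of cottage cheese.
min 0.54x1 + 0.93x2 + 0.87x3 + 0.49x4 + 0.57x5 + 0.69x6 with:
  1x1 + 9x3 + 36x4 + 37x5 + 4x6 ≥ 66   (carbohydrate)
  1.3x1 + 1.5x2 + 8x3 + 3.2x4 + 3.9x5 + 0.1x6 ≥ 10.6   (iron)
  22x3 + 2x5 ≥ 42   (vitamin C)
  5.8x3 + 13.3x4 + 10.6x5 ≥ 27.4   (fibre)
  x1, x2, x3, x4, x5, x6 ≥ 0.
The minimum-cost mix takes nothing from eggs, tuna, cottage cheese — only spinach, black beans, kidney beans. Binding constraints: carbohydrate, vitamin C, fibre.
That vertex is x3 = 1.862, x4 = 0.8349, x5 = 0.5185.
Hence cost = 0.87·1.862 + 0.49·0.8349 + 0.57·0.5185 = €2.3246.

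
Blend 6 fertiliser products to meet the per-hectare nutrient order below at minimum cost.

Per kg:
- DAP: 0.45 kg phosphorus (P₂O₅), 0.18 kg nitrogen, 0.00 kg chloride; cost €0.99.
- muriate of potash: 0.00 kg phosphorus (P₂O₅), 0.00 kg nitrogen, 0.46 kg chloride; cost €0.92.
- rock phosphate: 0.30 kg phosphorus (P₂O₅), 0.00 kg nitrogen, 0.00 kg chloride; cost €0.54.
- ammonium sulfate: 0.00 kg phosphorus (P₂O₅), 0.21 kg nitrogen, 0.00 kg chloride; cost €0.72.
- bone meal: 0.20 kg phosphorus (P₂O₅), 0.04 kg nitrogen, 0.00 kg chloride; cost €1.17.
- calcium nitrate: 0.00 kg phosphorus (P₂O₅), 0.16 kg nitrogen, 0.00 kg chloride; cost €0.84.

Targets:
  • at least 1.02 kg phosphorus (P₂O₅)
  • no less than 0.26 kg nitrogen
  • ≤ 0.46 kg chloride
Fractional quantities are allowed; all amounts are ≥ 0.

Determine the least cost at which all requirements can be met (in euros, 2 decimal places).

Set it up as a linear program. Let x1 = kg of DAP, x2 = kg of muriate of potash, x3 = kg of rock phosphate, x4 = kg of ammonium sulfate, x5 = kg of bone meal, x6 = kg of calcium nitrate.
min 0.99x1 + 0.92x2 + 0.54x3 + 0.72x4 + 1.17x5 + 0.84x6 with:
  0.45x1 + 0.3x3 + 0.2x5 ≥ 1.02   (phosphorus (P₂O₅))
  0.18x1 + 0.21x4 + 0.04x5 + 0.16x6 ≥ 0.26   (nitrogen)
  0.46x2 ≤ 0.46   (chloride)
  x1, x2, x3, x4, x5, x6 ≥ 0.
The cheapest feasible vertex uses only DAP, rock phosphate; muriate of potash, ammonium sulfate, bone meal, calcium nitrate are not used. The phosphorus (P₂O₅) and nitrogen requirements are met with equality.
That vertex is x1 = 1.444, x3 = 1.233.
Hence cost = 0.99·1.444 + 0.54·1.233 = €2.0954.

€2.10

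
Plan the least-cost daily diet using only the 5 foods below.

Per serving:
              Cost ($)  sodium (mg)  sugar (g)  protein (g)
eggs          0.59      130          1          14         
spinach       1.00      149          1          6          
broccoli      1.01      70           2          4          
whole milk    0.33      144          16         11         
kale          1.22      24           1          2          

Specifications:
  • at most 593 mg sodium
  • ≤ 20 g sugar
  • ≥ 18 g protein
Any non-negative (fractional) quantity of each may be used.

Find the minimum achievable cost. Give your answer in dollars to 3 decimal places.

Let x1 = servings of eggs, x2 = servings of spinach, x3 = servings of broccoli, x4 = servings of whole milk, x5 = servings of kale.
Minimise 0.59x1 + 1x2 + 1.01x3 + 0.33x4 + 1.22x5 subject to:
  130x1 + 149x2 + 70x3 + 144x4 + 24x5 ≤ 593   (sodium)
  1x1 + 1x2 + 2x3 + 16x4 + 1x5 ≤ 20   (sugar)
  14x1 + 6x2 + 4x3 + 11x4 + 2x5 ≥ 18   (protein)
  x1, x2, x3, x4, x5 ≥ 0.
At the optimum only eggs, whole milk are positive (spinach, broccoli, kale = 0). There the sugar and protein constraints are tight.
That vertex is x1 = 0.3192, x4 = 1.23.
Objective = 0.59·0.3192 + 0.33·1.23 = 0.59423.

$0.594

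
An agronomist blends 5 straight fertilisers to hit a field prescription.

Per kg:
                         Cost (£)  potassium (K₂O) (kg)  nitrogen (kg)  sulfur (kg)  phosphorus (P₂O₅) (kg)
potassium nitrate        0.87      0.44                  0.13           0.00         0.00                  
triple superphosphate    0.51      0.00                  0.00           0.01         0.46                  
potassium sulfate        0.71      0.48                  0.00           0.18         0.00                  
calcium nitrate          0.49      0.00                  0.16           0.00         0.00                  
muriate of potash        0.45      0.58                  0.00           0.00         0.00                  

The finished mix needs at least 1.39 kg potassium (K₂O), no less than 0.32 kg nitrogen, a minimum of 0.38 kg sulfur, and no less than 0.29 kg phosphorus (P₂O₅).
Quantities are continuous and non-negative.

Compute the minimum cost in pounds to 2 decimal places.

£3.08

Let x1 = kg of potassium nitrate, x2 = kg of triple superphosphate, x3 = kg of potassium sulfate, x4 = kg of calcium nitrate, x5 = kg of muriate of potash.
Minimize 0.87x1 + 0.51x2 + 0.71x3 + 0.49x4 + 0.45x5 with:
  0.44x1 + 0.48x3 + 0.58x5 ≥ 1.39   (potassium (K₂O))
  0.13x1 + 0.16x4 ≥ 0.32   (nitrogen)
  0.01x2 + 0.18x3 ≥ 0.38   (sulfur)
  0.46x2 ≥ 0.29   (phosphorus (P₂O₅))
  x1, x2, x3, x4, x5 ≥ 0.
The optimal basis is {triple superphosphate, potassium sulfate, calcium nitrate, muriate of potash}; potassium nitrate drops out. The potassium (K₂O), nitrogen, sulfur, phosphorus (P₂O₅) requirements are met with equality.
Solving gives x2 = 0.6304, x3 = 2.076, x4 = 2, x5 = 0.6784.
Objective = 0.51·0.6304 + 0.71·2.076 + 0.49·2 + 0.45·0.6784 = 3.0807.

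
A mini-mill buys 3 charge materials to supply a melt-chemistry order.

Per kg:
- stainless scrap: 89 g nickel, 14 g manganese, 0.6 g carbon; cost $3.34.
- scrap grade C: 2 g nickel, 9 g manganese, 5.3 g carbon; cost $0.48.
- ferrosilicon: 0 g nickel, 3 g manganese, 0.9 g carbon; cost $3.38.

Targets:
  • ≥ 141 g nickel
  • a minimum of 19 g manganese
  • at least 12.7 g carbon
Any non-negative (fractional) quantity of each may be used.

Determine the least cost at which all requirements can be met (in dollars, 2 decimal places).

This is a linear program. Let x1 = kg of stainless scrap, x2 = kg of scrap grade C, x3 = kg of ferrosilicon.
Minimise 3.34x1 + 0.48x2 + 3.38x3 s.t.:
  89x1 + 2x2 ≥ 141   (nickel)
  14x1 + 9x2 + 3x3 ≥ 19   (manganese)
  0.6x1 + 5.3x2 + 0.9x3 ≥ 12.7   (carbon)
  x1, x2, x3 ≥ 0.
At the optimum only stainless scrap, scrap grade C are positive (ferrosilicon = 0). The nickel and carbon requirements are met with equality.
Optimal quantities: stainless scrap = 1.534 kg, scrap grade C = 2.223 kg.
Hence cost = 3.34·1.534 + 0.48·2.223 = $6.1906.

$6.19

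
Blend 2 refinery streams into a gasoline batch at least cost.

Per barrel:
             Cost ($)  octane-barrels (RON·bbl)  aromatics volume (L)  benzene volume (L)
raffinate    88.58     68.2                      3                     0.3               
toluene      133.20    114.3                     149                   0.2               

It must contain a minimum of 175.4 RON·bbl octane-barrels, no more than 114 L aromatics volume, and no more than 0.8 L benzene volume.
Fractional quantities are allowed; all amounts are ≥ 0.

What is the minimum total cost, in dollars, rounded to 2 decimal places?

Let x1 = barrels of raffinate, x2 = barrels of toluene.
Minimize 88.58x1 + 133.2x2 subject to:
  68.2x1 + 114.3x2 ≥ 175.4   (octane-barrels)
  3x1 + 149x2 ≤ 114   (aromatics volume)
  0.3x1 + 0.2x2 ≤ 0.8   (benzene volume)
  x1, x2 ≥ 0.
Both inputs are positive at the optimum. Binding constraints: octane-barrels and aromatics volume.
So raffinate = 1.3346 barrels, toluene = 0.73823 barrels.
Total cost: 88.58·1.3346 + 133.2·0.73823 = 216.5511.

$216.55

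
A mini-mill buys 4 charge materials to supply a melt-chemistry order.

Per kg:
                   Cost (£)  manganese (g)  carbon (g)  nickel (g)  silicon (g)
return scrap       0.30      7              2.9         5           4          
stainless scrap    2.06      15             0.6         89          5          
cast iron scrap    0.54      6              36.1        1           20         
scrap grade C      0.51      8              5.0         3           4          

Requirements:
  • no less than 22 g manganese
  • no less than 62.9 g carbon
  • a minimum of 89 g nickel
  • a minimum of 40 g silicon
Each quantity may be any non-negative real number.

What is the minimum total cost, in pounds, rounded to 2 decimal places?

£2.97

This is a linear program. Let x1 = kg of return scrap, x2 = kg of stainless scrap, x3 = kg of cast iron scrap, x4 = kg of scrap grade C.
Minimise 0.3x1 + 2.06x2 + 0.54x3 + 0.51x4 with:
  7x1 + 15x2 + 6x3 + 8x4 ≥ 22   (manganese)
  2.9x1 + 0.6x2 + 36.1x3 + 5x4 ≥ 62.9   (carbon)
  5x1 + 89x2 + 1x3 + 3x4 ≥ 89   (nickel)
  4x1 + 5x2 + 20x3 + 4x4 ≥ 40   (silicon)
  x1, x2, x3, x4 ≥ 0.
The minimum-cost mix takes nothing from return scrap, scrap grade C — only stainless scrap, cast iron scrap. Binding constraints: nickel and silicon.
Solving gives x2 = 0.9803, x3 = 1.755.
Total cost: 2.06·0.9803 + 0.54·1.755 = 2.9671.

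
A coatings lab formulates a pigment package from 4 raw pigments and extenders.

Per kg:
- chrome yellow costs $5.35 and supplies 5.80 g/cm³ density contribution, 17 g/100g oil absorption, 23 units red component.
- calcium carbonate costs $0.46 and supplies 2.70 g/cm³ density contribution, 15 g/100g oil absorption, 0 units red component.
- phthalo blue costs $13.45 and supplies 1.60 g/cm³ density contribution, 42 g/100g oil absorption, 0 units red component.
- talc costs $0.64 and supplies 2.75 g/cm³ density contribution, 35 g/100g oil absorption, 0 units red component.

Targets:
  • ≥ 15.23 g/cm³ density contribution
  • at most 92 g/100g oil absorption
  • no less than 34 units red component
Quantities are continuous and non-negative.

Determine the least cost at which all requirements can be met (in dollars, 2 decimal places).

$9.04

Let x1 = kg of chrome yellow, x2 = kg of calcium carbonate, x3 = kg of phthalo blue, x4 = kg of talc.
Minimise 5.35x1 + 0.46x2 + 13.45x3 + 0.64x4 s.t.:
  5.8x1 + 2.7x2 + 1.6x3 + 2.75x4 ≥ 15.23   (density contribution)
  17x1 + 15x2 + 42x3 + 35x4 ≤ 92   (oil absorption)
  23x1 ≥ 34   (red component)
  x1, x2, x3, x4 ≥ 0.
The optimal basis is {chrome yellow, calcium carbonate}; phthalo blue, talc drop out. Binding constraints: density contribution and red component.
So chrome yellow = 1.478 kg, calcium carbonate = 2.465 kg.
Hence cost = 5.35·1.478 + 0.46·2.465 = $9.0412.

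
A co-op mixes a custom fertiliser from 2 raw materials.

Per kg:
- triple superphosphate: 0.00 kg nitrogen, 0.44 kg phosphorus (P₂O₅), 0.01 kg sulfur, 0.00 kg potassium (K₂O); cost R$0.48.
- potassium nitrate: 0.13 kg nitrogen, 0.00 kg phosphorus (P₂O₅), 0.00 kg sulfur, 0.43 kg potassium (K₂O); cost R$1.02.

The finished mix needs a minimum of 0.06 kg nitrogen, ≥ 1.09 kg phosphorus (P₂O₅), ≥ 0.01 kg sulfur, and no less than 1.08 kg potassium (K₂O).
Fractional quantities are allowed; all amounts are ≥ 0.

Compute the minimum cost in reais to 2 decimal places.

Let x1 = kg of triple superphosphate, x2 = kg of potassium nitrate.
Minimise 0.48x1 + 1.02x2 with:
  0.13x2 ≥ 0.06   (nitrogen)
  0.44x1 ≥ 1.09   (phosphorus (P₂O₅))
  0.01x1 ≥ 0.01   (sulfur)
  0.43x2 ≥ 1.08   (potassium (K₂O))
  x1, x2 ≥ 0.
Both inputs are positive at the optimum. The phosphorus (P₂O₅) and potassium (K₂O) requirements are met with equality.
So triple superphosphate = 2.477 kg, potassium nitrate = 2.512 kg.
Cost = 0.48·2.477 + 1.02·2.512 = 3.7512.

R$3.75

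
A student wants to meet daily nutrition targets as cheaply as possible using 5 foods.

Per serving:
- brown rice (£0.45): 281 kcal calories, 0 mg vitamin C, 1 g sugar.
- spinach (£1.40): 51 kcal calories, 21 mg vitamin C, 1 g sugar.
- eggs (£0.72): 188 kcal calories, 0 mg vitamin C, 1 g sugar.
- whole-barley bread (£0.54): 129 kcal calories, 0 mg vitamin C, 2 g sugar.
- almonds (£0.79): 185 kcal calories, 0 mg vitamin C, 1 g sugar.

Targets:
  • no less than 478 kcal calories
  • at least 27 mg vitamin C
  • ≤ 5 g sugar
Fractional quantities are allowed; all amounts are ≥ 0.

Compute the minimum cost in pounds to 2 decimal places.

Set it up as a linear program. Let x1 = servings of brown rice, x2 = servings of spinach, x3 = servings of eggs, x4 = servings of whole-barley bread, x5 = servings of almonds.
min 0.45x1 + 1.4x2 + 0.72x3 + 0.54x4 + 0.79x5 s.t.:
  281x1 + 51x2 + 188x3 + 129x4 + 185x5 ≥ 478   (calories)
  21x2 ≥ 27   (vitamin C)
  1x1 + 1x2 + 1x3 + 2x4 + 1x5 ≤ 5   (sugar)
  x1, x2, x3, x4, x5 ≥ 0.
The cheapest feasible vertex uses only brown rice, spinach; eggs, whole-barley bread, almonds are not used. The calories and vitamin C requirements are met with equality.
Optimal quantities: brown rice = 1.468 servings, spinach = 1.286 servings.
Total cost: 0.45·1.468 + 1.4·1.286 = 2.4610.

£2.46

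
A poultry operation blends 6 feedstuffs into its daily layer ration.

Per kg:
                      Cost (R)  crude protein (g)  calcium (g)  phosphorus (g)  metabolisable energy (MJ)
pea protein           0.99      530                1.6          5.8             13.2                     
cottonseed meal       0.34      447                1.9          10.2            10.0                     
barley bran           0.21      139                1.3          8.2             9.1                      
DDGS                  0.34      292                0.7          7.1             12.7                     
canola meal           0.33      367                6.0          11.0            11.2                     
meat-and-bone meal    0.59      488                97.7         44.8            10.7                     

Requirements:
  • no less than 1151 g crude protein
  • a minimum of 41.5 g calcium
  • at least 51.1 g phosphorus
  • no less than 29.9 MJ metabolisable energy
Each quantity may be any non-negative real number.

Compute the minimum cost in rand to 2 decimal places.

Set it up as a linear program. Let x1 = kg of pea protein, x2 = kg of cottonseed meal, x3 = kg of barley bran, x4 = kg of DDGS, x5 = kg of canola meal, x6 = kg of meat-and-bone meal.
Minimise 0.99x1 + 0.34x2 + 0.21x3 + 0.34x4 + 0.33x5 + 0.59x6 with:
  530x1 + 447x2 + 139x3 + 292x4 + 367x5 + 488x6 ≥ 1151   (crude protein)
  1.6x1 + 1.9x2 + 1.3x3 + 0.7x4 + 6x5 + 97.7x6 ≥ 41.5   (calcium)
  5.8x1 + 10.2x2 + 8.2x3 + 7.1x4 + 11x5 + 44.8x6 ≥ 51.1   (phosphorus)
  13.2x1 + 10x2 + 9.1x3 + 12.7x4 + 11.2x5 + 10.7x6 ≥ 29.9   (metabolisable energy)
  x1, x2, x3, x4, x5, x6 ≥ 0.
The optimal basis is {cottonseed meal, canola meal, meat-and-bone meal}; pea protein, barley bran, DDGS drop out. There the crude protein, phosphorus, metabolisable energy constraints are tight.
So cottonseed meal = 0.7145 kg, canola meal = 1.434 kg, meat-and-bone meal = 0.6259 kg.
Cost = 0.34·0.7145 + 0.33·1.434 + 0.59·0.6259 = 1.0854.

R1.09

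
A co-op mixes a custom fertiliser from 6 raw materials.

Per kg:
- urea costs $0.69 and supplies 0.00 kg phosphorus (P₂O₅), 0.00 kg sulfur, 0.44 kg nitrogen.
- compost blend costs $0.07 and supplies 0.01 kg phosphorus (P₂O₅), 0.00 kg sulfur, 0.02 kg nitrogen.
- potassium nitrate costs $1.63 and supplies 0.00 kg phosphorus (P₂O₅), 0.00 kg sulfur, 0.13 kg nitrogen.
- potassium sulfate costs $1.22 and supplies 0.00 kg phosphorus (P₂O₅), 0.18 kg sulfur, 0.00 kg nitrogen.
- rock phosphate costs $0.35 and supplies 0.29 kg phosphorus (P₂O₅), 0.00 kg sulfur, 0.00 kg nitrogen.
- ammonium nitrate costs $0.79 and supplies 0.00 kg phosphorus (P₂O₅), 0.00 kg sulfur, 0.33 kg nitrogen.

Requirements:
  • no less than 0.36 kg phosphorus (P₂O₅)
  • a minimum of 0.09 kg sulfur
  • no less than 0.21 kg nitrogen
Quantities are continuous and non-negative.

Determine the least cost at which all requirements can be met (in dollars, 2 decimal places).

$1.37

This is a linear program. Let x1 = kg of urea, x2 = kg of compost blend, x3 = kg of potassium nitrate, x4 = kg of potassium sulfate, x5 = kg of rock phosphate, x6 = kg of ammonium nitrate.
Minimise 0.69x1 + 0.07x2 + 1.63x3 + 1.22x4 + 0.35x5 + 0.79x6 s.t.:
  0.01x2 + 0.29x5 ≥ 0.36   (phosphorus (P₂O₅))
  0.18x4 ≥ 0.09   (sulfur)
  0.44x1 + 0.02x2 + 0.13x3 + 0.33x6 ≥ 0.21   (nitrogen)
  x1, x2, x3, x4, x5, x6 ≥ 0.
The cheapest feasible vertex uses only urea, potassium sulfate, rock phosphate; compost blend, potassium nitrate, ammonium nitrate are not used. Binding constraints: phosphorus (P₂O₅), sulfur, nitrogen.
So urea = 0.4773 kg, potassium sulfate = 0.5 kg, rock phosphate = 1.241 kg.
Objective = 0.69·0.4773 + 1.22·0.5 + 0.35·1.241 = 1.3737.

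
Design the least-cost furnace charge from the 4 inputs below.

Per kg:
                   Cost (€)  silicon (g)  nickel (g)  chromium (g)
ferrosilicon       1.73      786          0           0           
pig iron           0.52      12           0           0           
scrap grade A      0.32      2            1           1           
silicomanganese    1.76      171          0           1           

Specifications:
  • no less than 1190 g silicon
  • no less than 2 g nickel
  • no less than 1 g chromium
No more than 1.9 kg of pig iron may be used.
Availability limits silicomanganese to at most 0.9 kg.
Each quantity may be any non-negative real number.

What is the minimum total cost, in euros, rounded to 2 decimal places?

€3.25

Let x1 = kg of ferrosilicon, x2 = kg of pig iron, x3 = kg of scrap grade A, x4 = kg of silicomanganese.
Minimise 1.73x1 + 0.52x2 + 0.32x3 + 1.76x4 subject to:
  786x1 + 12x2 + 2x3 + 171x4 ≥ 1190   (silicon)
  1x3 ≥ 2   (nickel)
  1x3 + 1x4 ≥ 1   (chromium)
  x2 ≤ 1.9
  x4 ≤ 0.9
  x1, x2, x3, x4 ≥ 0.
The cheapest feasible vertex uses only ferrosilicon, scrap grade A; pig iron, silicomanganese are not used. The silicon and nickel requirements are met with equality.
Solving gives x1 = 1.509, x3 = 2.
Objective = 1.73·1.509 + 0.32·2 = 3.2506.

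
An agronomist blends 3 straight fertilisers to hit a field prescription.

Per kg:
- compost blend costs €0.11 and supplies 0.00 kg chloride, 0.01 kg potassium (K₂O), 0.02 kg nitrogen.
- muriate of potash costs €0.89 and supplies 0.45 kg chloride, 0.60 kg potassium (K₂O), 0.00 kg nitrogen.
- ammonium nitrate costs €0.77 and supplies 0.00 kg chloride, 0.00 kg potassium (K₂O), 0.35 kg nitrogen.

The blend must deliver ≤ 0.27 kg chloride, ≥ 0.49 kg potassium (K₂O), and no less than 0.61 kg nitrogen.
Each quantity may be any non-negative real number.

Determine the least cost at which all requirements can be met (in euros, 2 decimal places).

Let x1 = kg of compost blend, x2 = kg of muriate of potash, x3 = kg of ammonium nitrate.
min 0.11x1 + 0.89x2 + 0.77x3 with:
  0.45x2 ≤ 0.27   (chloride)
  0.01x1 + 0.6x2 ≥ 0.49   (potassium (K₂O))
  0.02x1 + 0.35x3 ≥ 0.61   (nitrogen)
  x1, x2, x3 ≥ 0.
All 3 inputs are positive at the optimum. The chloride, potassium (K₂O), nitrogen requirements are met with equality.
That vertex is x1 = 13, x2 = 0.6, x3 = 1.
Cost = 0.11·13 + 0.89·0.6 + 0.77·1 = 2.7340.

€2.73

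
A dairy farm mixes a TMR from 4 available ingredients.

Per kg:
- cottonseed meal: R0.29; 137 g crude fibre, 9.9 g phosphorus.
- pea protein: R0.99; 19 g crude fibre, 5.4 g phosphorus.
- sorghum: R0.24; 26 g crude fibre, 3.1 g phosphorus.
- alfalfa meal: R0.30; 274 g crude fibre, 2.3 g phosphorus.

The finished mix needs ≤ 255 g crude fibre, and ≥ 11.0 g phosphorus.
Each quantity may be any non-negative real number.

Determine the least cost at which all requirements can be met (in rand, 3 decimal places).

R0.322

Let x1 = kg of cottonseed meal, x2 = kg of pea protein, x3 = kg of sorghum, x4 = kg of alfalfa meal.
Minimize 0.29x1 + 0.99x2 + 0.24x3 + 0.3x4 s.t.:
  137x1 + 19x2 + 26x3 + 274x4 ≤ 255   (crude fibre)
  9.9x1 + 5.4x2 + 3.1x3 + 2.3x4 ≥ 11   (phosphorus)
  x1, x2, x3, x4 ≥ 0.
The minimum-cost mix takes nothing from pea protein, sorghum, alfalfa meal — only cottonseed meal. The phosphorus requirement is met with equality.
So cottonseed meal = 1.111 kg.
Objective = 0.29·1.111 = 0.32219.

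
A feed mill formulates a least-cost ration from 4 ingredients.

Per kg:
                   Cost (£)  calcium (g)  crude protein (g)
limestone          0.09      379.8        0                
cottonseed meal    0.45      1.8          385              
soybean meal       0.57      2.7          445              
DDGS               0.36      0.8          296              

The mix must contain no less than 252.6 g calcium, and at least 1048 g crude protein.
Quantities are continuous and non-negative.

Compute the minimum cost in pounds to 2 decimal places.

Set it up as a linear program. Let x1 = kg of limestone, x2 = kg of cottonseed meal, x3 = kg of soybean meal, x4 = kg of DDGS.
Minimize 0.09x1 + 0.45x2 + 0.57x3 + 0.36x4 subject to:
  379.8x1 + 1.8x2 + 2.7x3 + 0.8x4 ≥ 252.6   (calcium)
  385x2 + 445x3 + 296x4 ≥ 1048   (crude protein)
  x1, x2, x3, x4 ≥ 0.
At the optimum only limestone, cottonseed meal are positive (soybean meal, DDGS = 0). Binding constraints: calcium and crude protein.
So limestone = 0.6522 kg, cottonseed meal = 2.722 kg.
Total cost: 0.09·0.6522 + 0.45·2.722 = 1.2836.

£1.28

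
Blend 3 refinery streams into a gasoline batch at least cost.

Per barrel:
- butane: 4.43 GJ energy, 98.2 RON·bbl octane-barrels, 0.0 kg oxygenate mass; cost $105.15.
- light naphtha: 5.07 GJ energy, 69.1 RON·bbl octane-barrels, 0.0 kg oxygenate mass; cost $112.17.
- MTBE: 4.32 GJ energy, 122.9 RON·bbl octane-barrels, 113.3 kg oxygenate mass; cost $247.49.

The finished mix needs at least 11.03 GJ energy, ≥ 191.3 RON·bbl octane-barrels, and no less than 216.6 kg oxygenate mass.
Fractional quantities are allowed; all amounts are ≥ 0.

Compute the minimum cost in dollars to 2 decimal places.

$534.45

Let x1 = barrels of butane, x2 = barrels of light naphtha, x3 = barrels of MTBE.
min 105.15x1 + 112.17x2 + 247.49x3 s.t.:
  4.43x1 + 5.07x2 + 4.32x3 ≥ 11.03   (energy)
  98.2x1 + 69.1x2 + 122.9x3 ≥ 191.3   (octane-barrels)
  113.3x3 ≥ 216.6   (oxygenate mass)
  x1, x2, x3 ≥ 0.
At the optimum only light naphtha, MTBE are positive (butane = 0). Binding constraints: energy and oxygenate mass.
Solving gives x2 = 0.546605, x3 = 1.91174.
Hence cost = 112.17·0.546605 + 247.49·1.91174 = $534.4492.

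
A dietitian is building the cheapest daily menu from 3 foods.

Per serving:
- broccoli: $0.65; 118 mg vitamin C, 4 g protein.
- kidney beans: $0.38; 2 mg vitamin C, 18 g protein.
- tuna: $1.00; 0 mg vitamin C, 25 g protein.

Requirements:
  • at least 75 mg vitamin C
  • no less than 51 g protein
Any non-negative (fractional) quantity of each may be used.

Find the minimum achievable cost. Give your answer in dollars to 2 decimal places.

Let x1 = servings of broccoli, x2 = servings of kidney beans, x3 = servings of tuna.
Minimize 0.65x1 + 0.38x2 + 1x3 subject to:
  118x1 + 2x2 ≥ 75   (vitamin C)
  4x1 + 18x2 + 25x3 ≥ 51   (protein)
  x1, x2, x3 ≥ 0.
At the optimum only broccoli, kidney beans are positive (tuna = 0). The vitamin C and protein requirements are met with equality.
Optimal quantities: broccoli = 0.5898 servings, kidney beans = 2.702 servings.
Hence cost = 0.65·0.5898 + 0.38·2.702 = $1.4101.

$1.41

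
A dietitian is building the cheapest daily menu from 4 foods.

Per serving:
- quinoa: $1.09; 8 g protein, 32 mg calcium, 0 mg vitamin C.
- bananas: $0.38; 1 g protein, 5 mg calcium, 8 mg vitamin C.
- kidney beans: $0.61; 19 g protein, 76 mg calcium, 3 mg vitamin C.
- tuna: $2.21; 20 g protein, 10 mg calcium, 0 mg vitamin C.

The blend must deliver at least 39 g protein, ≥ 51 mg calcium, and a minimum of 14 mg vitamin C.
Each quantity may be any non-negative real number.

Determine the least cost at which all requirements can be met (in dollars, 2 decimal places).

Let x1 = servings of quinoa, x2 = servings of bananas, x3 = servings of kidney beans, x4 = servings of tuna.
Minimise 1.09x1 + 0.38x2 + 0.61x3 + 2.21x4 subject to:
  8x1 + 1x2 + 19x3 + 20x4 ≥ 39   (protein)
  32x1 + 5x2 + 76x3 + 10x4 ≥ 51   (calcium)
  8x2 + 3x3 ≥ 14   (vitamin C)
  x1, x2, x3, x4 ≥ 0.
The minimum-cost mix takes nothing from quinoa, tuna — only bananas, kidney beans. Binding constraints: protein and vitamin C.
That vertex is x2 = 1, x3 = 2.
Hence cost = 0.38·1 + 0.61·2 = $1.6000.

$1.60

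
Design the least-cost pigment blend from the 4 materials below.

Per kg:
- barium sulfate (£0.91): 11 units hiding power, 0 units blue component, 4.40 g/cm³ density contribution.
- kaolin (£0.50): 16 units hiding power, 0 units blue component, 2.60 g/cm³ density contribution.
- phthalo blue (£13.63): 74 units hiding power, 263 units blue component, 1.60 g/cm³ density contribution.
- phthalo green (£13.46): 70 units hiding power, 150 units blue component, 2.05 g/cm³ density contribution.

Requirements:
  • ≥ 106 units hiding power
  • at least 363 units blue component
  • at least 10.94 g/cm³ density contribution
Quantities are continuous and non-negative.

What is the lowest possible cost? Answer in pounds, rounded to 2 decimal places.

£20.49

This is a linear program. Let x1 = kg of barium sulfate, x2 = kg of kaolin, x3 = kg of phthalo blue, x4 = kg of phthalo green.
Minimize 0.91x1 + 0.5x2 + 13.63x3 + 13.46x4 with:
  11x1 + 16x2 + 74x3 + 70x4 ≥ 106   (hiding power)
  263x3 + 150x4 ≥ 363   (blue component)
  4.4x1 + 2.6x2 + 1.6x3 + 2.05x4 ≥ 10.94   (density contribution)
  x1, x2, x3, x4 ≥ 0.
At the optimum only kaolin, phthalo blue are positive (barium sulfate, phthalo green = 0). The blue component and density contribution requirements are met with equality.
Solving gives x2 = 3.358, x3 = 1.38.
Cost = 0.5·3.358 + 13.63·1.38 = 20.4884.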